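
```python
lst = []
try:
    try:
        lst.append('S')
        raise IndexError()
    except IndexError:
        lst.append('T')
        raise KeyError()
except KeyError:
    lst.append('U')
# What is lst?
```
['S', 'T', 'U']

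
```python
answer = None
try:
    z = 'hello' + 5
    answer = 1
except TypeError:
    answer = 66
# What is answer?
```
66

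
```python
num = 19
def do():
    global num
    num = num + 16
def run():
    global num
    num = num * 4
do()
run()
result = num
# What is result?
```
140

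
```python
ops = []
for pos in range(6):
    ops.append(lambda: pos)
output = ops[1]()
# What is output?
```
5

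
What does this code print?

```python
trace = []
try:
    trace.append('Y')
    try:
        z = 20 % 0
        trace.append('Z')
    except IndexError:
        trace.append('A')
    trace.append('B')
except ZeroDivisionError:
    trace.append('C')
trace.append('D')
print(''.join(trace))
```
YCD

Inner handler doesn't match, propagates to outer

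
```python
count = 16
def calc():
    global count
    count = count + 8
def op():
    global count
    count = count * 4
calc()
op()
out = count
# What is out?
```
96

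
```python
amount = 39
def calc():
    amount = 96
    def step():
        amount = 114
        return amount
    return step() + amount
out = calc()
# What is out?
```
210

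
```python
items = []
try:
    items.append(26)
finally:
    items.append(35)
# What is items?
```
[26, 35]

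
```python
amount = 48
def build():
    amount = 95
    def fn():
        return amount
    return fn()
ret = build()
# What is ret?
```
95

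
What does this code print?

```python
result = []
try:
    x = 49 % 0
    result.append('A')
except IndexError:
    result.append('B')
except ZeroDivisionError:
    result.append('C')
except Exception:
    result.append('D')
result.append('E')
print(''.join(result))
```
CE

ZeroDivisionError matches before generic Exception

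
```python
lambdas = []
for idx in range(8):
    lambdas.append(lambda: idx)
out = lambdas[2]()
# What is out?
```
7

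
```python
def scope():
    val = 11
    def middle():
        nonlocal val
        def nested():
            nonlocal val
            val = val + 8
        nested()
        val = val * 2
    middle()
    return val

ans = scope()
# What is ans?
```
38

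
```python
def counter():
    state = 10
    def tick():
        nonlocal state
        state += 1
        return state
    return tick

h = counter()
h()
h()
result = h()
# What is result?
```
13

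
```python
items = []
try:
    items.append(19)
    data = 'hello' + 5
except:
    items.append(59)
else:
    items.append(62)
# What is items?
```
[19, 59]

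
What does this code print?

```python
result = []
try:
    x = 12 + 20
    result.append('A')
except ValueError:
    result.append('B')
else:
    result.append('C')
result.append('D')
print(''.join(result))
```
ACD

else block runs when no exception occurs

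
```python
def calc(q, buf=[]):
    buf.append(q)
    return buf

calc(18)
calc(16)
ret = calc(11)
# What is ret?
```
[18, 16, 11]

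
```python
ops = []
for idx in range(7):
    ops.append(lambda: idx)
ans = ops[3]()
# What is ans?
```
6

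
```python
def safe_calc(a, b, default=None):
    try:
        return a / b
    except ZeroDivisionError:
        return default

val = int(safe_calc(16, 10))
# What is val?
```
1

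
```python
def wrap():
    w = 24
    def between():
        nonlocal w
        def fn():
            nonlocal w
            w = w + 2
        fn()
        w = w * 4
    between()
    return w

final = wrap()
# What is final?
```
104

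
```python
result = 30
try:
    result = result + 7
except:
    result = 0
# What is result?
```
37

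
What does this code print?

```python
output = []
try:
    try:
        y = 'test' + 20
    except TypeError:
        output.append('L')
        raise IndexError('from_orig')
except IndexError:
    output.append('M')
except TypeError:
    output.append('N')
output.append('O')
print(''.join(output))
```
LMO

IndexError raised and caught, original TypeError not re-raised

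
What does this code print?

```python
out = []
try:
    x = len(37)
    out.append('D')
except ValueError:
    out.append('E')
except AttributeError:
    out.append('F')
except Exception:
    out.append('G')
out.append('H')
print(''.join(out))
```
GH

TypeError not specifically caught, falls to Exception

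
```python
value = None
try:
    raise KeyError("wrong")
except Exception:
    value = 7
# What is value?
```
7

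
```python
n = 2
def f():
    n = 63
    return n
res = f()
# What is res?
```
63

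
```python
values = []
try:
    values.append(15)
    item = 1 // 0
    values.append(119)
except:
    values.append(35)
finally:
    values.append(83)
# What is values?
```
[15, 35, 83]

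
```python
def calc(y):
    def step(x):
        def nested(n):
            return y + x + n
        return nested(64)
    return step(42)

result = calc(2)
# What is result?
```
108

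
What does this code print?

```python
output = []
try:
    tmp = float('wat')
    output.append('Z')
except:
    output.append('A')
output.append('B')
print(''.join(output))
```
AB

Exception raised in try, caught by bare except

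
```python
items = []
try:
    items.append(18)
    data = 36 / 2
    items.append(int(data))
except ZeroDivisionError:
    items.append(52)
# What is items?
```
[18, 18]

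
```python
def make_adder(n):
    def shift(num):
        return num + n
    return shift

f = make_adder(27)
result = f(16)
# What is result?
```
43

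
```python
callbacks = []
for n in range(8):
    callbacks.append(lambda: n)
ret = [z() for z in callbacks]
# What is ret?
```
[7, 7, 7, 7, 7, 7, 7, 7]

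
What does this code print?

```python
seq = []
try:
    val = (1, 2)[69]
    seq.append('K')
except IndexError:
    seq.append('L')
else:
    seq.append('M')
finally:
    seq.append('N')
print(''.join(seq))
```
LN

Exception: except runs, else skipped, finally runs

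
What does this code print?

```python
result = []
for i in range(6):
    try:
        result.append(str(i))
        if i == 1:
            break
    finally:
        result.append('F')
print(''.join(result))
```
0F1F

finally runs even when breaking out of loop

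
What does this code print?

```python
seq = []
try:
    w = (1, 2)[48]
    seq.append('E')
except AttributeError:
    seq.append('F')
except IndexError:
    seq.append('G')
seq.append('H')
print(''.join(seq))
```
GH

IndexError is caught by its specific handler, not AttributeError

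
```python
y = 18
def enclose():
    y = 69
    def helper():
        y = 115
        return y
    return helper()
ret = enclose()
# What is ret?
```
115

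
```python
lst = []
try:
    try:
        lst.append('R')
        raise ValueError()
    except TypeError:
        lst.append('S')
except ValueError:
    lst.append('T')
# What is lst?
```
['R', 'T']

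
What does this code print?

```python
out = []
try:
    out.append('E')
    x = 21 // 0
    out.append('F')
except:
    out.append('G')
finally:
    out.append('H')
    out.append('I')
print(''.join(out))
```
EGHI

Code before exception runs, then except, then all of finally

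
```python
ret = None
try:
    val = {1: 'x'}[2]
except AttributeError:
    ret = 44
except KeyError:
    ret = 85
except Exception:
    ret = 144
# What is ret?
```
85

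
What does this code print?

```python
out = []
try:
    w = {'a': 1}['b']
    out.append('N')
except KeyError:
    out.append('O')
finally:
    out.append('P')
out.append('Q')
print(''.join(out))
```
OPQ

finally always runs, even after exception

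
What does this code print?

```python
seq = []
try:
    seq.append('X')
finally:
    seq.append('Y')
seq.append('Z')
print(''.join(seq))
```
XYZ

try/finally without except, no exception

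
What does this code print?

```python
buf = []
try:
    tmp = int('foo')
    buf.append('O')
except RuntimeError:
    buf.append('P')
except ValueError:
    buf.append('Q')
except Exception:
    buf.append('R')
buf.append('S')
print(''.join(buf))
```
QS

ValueError matches before generic Exception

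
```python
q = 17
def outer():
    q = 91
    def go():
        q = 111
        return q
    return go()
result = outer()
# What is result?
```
111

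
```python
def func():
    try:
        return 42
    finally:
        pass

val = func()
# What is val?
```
42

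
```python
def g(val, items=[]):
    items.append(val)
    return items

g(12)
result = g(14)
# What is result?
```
[12, 14]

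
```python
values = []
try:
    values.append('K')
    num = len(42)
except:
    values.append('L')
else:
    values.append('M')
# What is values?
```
['K', 'L']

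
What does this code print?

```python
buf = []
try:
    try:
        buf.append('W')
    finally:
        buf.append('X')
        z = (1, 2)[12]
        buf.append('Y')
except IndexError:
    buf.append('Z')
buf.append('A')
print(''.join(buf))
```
WXZA

Exception in inner finally caught by outer except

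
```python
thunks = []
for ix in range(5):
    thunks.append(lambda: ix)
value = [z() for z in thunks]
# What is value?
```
[4, 4, 4, 4, 4]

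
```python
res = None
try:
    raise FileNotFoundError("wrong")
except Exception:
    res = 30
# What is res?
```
30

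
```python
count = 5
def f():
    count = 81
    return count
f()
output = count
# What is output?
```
5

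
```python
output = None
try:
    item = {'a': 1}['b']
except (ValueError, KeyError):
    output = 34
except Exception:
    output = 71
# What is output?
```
34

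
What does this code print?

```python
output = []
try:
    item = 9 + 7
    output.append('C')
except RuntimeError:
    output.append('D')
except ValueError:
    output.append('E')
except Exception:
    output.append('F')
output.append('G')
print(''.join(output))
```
CG

No exception, try block completes normally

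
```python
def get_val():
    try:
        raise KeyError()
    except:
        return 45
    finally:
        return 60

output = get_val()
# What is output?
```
60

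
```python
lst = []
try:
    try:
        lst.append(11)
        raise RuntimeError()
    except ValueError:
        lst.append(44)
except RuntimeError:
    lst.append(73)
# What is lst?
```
[11, 73]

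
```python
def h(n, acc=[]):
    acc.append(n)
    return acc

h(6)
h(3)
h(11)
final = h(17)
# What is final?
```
[6, 3, 11, 17]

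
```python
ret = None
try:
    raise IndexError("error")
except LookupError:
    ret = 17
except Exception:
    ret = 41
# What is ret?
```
17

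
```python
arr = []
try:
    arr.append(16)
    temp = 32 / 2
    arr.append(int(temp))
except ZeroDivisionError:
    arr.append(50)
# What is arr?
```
[16, 16]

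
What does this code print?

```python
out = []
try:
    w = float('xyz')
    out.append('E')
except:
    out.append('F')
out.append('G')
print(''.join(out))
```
FG

Exception raised in try, caught by bare except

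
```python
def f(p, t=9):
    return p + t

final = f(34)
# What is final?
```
43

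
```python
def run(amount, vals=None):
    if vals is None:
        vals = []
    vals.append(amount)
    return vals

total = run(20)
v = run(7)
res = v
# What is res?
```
[7]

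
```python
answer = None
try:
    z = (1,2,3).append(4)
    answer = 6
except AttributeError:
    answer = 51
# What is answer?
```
51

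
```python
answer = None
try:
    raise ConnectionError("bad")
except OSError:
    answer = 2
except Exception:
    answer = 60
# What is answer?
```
2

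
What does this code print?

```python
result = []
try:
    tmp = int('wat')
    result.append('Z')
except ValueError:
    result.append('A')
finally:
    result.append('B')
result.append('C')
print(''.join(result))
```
ABC

finally always runs, even after exception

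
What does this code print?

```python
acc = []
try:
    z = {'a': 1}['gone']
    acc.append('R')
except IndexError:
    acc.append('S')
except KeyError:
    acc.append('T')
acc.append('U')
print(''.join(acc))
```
TU

KeyError is caught by its specific handler, not IndexError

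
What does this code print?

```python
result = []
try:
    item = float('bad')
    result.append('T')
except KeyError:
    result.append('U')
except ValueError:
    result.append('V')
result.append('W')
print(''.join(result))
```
VW

ValueError is caught by its specific handler, not KeyError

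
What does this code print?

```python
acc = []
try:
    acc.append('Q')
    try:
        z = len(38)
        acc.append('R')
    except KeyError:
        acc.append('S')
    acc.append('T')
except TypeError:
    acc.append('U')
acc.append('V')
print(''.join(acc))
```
QUV

Inner handler doesn't match, propagates to outer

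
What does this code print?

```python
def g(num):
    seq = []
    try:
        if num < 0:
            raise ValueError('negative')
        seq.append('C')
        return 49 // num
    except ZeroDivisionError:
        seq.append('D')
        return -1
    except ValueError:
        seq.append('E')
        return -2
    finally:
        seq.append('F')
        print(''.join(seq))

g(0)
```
CDF

num=0 causes ZeroDivisionError, caught, finally prints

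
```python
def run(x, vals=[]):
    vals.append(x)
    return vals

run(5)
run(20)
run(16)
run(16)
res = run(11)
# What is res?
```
[5, 20, 16, 16, 11]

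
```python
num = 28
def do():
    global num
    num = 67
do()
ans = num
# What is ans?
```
67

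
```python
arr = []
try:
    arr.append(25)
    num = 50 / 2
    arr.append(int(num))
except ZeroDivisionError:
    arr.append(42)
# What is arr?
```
[25, 25]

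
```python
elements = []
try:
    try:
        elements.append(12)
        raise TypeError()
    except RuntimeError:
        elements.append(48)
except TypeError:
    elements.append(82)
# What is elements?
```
[12, 82]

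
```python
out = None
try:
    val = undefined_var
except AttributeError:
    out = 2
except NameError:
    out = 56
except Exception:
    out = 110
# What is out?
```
56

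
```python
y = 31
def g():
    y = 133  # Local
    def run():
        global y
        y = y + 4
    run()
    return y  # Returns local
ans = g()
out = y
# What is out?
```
35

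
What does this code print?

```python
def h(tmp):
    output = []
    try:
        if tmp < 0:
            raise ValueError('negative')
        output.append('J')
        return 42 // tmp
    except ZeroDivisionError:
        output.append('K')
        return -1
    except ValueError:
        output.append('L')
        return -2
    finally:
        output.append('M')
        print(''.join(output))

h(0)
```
JKM

tmp=0 causes ZeroDivisionError, caught, finally prints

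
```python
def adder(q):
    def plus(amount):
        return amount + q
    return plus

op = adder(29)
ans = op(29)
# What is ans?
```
58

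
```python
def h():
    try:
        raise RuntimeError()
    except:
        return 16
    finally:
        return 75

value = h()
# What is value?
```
75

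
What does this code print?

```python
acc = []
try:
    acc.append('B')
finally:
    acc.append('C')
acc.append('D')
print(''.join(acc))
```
BCD

try/finally without except, no exception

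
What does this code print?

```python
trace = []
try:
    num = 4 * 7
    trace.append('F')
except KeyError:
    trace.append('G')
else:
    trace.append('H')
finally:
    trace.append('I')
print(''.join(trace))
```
FHI

else runs before finally when no exception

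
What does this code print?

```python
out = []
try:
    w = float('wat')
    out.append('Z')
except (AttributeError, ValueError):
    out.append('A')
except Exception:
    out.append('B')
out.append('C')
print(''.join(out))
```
AC

ValueError matches tuple containing it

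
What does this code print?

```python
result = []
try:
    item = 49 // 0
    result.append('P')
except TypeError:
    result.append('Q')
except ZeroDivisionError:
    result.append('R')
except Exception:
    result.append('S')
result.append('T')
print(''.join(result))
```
RT

ZeroDivisionError matches before generic Exception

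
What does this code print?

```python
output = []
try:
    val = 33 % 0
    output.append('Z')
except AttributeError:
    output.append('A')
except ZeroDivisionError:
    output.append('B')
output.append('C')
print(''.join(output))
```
BC

ZeroDivisionError is caught by its specific handler, not AttributeError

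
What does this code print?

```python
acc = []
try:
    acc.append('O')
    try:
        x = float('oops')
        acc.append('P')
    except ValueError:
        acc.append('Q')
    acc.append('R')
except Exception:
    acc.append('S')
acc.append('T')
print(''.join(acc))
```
OQRT

Inner exception caught by inner handler, outer continues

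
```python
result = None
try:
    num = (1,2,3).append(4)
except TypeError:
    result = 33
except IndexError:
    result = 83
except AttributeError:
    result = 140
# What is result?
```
140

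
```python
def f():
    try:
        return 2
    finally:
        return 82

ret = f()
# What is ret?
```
82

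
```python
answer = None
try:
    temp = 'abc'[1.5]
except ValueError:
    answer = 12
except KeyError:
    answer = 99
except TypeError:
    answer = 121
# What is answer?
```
121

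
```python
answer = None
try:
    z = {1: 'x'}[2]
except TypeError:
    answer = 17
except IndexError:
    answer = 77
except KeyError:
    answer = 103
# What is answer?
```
103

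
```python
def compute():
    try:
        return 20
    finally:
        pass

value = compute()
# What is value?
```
20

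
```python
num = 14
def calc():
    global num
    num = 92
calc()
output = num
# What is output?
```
92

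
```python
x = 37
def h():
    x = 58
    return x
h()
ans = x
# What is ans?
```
37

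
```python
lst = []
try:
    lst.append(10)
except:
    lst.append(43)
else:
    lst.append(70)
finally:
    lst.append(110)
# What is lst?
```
[10, 70, 110]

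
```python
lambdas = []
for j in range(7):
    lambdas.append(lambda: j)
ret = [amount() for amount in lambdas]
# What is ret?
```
[6, 6, 6, 6, 6, 6, 6]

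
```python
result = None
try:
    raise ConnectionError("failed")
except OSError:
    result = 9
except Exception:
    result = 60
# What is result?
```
9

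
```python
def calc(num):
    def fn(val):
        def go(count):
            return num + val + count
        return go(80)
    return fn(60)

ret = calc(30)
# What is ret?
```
170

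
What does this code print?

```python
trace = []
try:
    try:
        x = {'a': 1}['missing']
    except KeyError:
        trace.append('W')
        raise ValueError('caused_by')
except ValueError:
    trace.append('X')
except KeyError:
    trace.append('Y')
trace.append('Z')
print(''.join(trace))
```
WXZ

ValueError raised and caught, original KeyError not re-raised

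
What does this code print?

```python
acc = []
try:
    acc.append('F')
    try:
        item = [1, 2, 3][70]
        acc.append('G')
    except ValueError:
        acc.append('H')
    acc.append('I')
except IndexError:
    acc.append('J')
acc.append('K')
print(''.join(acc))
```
FJK

Inner handler doesn't match, propagates to outer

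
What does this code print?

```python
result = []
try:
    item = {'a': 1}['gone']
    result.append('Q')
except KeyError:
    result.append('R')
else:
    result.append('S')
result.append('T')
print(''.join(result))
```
RT

else block skipped when exception is caught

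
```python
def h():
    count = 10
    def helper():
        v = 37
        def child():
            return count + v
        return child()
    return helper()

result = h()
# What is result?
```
47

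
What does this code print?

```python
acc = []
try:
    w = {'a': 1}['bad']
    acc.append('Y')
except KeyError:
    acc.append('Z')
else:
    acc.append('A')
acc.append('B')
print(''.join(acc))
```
ZB

else block skipped when exception is caught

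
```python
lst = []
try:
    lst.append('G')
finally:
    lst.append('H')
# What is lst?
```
['G', 'H']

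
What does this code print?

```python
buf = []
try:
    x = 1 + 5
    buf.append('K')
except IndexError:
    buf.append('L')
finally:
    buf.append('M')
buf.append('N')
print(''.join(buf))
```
KMN

finally runs after normal execution too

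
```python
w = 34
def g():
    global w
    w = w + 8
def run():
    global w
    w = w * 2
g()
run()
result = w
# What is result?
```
84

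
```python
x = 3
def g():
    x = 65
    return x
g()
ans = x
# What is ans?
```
3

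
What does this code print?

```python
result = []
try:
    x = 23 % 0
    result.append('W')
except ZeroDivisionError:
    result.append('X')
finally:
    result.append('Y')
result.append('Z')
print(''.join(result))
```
XYZ

finally always runs, even after exception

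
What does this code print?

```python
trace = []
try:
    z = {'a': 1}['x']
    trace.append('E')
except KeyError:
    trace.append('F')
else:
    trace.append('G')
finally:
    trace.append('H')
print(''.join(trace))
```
FH

Exception: except runs, else skipped, finally runs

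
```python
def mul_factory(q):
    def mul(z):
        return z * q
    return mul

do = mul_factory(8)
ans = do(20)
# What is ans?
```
160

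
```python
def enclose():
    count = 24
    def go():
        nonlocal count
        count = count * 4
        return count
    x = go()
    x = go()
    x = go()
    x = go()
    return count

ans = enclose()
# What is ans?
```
6144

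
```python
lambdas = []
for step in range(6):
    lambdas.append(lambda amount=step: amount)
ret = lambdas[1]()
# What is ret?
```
1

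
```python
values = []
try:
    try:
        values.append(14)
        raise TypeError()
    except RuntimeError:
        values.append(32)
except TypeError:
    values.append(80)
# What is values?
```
[14, 80]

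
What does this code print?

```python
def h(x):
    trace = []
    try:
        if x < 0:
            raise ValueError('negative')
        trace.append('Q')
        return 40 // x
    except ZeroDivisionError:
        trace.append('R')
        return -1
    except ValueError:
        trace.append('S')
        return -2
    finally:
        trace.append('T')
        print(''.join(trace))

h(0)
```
QRT

x=0 causes ZeroDivisionError, caught, finally prints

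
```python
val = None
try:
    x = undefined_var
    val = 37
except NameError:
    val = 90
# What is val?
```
90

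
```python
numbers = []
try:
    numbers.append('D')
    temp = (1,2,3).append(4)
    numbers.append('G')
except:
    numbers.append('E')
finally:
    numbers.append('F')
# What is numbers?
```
['D', 'E', 'F']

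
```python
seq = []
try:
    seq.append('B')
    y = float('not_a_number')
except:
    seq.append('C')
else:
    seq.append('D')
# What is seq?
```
['B', 'C']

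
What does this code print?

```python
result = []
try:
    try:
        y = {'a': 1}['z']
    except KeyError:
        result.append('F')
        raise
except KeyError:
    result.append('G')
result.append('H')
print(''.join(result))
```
FGH

raise without argument re-raises current exception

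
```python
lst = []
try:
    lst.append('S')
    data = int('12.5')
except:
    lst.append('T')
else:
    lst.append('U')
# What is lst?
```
['S', 'T']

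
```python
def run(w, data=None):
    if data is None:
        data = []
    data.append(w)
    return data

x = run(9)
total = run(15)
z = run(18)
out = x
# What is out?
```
[9]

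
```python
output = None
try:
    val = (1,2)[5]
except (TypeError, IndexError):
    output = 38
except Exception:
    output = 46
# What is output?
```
38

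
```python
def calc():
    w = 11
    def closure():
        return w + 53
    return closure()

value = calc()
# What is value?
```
64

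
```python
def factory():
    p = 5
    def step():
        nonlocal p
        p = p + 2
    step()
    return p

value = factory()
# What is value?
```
7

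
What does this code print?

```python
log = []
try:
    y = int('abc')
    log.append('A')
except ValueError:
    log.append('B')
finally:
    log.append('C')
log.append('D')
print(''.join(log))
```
BCD

finally always runs, even after exception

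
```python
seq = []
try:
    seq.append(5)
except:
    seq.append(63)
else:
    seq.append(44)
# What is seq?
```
[5, 44]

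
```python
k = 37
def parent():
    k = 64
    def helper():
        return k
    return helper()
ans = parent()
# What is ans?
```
64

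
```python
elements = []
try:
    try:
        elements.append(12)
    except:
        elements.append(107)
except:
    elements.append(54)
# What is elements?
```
[12]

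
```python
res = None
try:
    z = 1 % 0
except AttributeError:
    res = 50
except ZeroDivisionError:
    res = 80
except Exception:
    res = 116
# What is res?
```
80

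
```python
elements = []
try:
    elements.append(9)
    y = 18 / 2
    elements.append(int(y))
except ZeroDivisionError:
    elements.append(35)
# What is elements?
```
[9, 9]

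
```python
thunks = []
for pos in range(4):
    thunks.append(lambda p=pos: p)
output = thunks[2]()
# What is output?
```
2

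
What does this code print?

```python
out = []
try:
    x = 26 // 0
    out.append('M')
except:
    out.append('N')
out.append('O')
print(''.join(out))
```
NO

Exception raised in try, caught by bare except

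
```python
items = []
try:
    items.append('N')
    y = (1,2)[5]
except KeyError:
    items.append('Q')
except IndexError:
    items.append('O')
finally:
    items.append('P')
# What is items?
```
['N', 'O', 'P']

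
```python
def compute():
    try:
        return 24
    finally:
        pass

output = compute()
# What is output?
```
24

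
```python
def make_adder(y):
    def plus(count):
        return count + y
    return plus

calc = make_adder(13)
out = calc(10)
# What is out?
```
23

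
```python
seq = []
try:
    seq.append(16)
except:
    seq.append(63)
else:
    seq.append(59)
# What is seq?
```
[16, 59]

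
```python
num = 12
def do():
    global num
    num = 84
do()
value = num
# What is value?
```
84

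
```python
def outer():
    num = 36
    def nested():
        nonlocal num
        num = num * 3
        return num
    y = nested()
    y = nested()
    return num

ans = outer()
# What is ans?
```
324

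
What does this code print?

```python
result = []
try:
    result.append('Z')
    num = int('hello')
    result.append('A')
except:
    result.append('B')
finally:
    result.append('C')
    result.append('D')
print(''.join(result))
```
ZBCD

Code before exception runs, then except, then all of finally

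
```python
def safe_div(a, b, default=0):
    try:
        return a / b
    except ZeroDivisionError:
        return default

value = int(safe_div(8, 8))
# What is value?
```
1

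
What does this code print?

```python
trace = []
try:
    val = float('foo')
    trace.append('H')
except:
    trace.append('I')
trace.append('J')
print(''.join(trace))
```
IJ

Exception raised in try, caught by bare except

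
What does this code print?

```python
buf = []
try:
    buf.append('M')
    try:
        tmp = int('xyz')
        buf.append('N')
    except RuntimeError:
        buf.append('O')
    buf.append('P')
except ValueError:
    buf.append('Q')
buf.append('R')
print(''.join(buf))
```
MQR

Inner handler doesn't match, propagates to outer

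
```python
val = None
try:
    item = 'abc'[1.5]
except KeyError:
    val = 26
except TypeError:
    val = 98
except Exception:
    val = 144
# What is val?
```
98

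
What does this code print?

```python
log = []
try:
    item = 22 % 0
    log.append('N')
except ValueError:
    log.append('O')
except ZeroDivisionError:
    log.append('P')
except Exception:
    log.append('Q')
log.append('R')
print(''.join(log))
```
PR

ZeroDivisionError matches before generic Exception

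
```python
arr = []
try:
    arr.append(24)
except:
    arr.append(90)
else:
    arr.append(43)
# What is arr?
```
[24, 43]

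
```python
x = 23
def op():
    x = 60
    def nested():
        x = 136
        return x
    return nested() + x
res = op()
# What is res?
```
196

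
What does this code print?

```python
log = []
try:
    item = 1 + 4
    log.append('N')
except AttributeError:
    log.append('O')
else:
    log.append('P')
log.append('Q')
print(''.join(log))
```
NPQ

else block runs when no exception occurs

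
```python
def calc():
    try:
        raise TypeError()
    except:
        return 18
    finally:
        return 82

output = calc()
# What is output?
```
82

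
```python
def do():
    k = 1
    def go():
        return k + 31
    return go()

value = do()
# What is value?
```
32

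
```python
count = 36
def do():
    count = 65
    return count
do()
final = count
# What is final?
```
36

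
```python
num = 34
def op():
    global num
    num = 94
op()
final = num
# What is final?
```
94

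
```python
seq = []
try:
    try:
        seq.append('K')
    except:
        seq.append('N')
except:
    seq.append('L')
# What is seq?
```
['K']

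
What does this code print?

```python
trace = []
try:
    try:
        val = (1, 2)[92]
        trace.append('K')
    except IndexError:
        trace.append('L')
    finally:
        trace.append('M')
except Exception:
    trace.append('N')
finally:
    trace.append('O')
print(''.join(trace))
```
LMO

Both finally blocks run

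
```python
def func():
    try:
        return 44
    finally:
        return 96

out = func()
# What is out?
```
96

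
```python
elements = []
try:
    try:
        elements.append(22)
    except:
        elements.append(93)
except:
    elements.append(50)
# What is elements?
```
[22]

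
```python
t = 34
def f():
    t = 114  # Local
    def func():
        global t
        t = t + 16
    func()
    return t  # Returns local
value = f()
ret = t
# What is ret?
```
50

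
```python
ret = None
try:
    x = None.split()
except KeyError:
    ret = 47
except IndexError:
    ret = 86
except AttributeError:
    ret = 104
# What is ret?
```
104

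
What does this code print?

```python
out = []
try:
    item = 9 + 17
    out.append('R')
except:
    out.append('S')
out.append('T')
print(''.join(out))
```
RT

No exception, try block completes normally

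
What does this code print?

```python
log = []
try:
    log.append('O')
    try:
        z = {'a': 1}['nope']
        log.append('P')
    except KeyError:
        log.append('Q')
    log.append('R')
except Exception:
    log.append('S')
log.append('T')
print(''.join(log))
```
OQRT

Inner exception caught by inner handler, outer continues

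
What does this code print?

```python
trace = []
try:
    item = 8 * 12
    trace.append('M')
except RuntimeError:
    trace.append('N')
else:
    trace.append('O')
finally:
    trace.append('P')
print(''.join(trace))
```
MOP

else runs before finally when no exception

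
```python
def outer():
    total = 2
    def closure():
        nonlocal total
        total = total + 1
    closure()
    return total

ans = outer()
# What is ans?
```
3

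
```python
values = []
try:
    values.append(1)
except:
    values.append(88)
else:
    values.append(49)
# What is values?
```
[1, 49]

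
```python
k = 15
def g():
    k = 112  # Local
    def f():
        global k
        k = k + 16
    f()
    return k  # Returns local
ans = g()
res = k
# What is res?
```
31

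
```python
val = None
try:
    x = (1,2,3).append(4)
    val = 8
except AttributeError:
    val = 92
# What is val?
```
92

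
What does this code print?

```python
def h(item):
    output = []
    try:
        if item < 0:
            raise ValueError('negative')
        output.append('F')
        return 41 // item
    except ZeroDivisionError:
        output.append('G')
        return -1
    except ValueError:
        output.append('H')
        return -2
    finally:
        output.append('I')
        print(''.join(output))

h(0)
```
FGI

item=0 causes ZeroDivisionError, caught, finally prints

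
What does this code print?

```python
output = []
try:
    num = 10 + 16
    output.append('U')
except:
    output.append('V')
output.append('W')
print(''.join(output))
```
UW

No exception, try block completes normally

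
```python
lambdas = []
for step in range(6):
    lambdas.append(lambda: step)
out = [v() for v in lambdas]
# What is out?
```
[5, 5, 5, 5, 5, 5]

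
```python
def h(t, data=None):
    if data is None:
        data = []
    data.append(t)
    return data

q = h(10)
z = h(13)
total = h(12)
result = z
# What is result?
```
[13]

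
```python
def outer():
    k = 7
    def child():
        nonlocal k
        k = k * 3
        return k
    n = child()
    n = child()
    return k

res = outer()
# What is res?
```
63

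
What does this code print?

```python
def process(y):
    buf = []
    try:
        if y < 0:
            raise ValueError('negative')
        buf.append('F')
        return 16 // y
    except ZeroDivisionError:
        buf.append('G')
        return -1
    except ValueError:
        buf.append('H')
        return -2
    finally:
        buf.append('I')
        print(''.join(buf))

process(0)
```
FGI

y=0 causes ZeroDivisionError, caught, finally prints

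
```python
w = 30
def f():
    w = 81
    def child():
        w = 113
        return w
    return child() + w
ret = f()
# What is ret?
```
194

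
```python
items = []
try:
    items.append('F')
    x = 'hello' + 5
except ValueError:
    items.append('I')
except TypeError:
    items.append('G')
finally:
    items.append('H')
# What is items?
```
['F', 'G', 'H']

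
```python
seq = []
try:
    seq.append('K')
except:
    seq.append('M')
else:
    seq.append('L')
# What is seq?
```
['K', 'L']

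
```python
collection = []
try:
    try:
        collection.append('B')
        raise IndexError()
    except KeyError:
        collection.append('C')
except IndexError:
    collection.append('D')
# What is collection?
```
['B', 'D']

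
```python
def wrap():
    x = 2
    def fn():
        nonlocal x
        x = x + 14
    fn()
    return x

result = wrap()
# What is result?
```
16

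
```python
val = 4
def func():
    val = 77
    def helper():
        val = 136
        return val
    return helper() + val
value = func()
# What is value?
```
213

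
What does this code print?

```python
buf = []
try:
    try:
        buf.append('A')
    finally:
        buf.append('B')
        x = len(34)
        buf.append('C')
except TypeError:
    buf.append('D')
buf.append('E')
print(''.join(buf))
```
ABDE

Exception in inner finally caught by outer except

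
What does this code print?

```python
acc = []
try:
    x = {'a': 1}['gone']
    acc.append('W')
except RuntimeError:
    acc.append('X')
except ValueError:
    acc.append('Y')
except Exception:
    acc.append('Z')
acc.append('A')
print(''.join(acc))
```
ZA

KeyError not specifically caught, falls to Exception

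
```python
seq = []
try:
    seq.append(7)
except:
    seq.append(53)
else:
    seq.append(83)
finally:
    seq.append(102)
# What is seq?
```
[7, 83, 102]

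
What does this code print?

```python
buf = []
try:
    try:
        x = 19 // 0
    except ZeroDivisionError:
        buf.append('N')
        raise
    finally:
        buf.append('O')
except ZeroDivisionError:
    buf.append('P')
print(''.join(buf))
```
NOP

finally runs before re-raised exception propagates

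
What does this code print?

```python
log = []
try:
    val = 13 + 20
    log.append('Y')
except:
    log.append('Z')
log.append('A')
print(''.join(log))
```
YA

No exception, try block completes normally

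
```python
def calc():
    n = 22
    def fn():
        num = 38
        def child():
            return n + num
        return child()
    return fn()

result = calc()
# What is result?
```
60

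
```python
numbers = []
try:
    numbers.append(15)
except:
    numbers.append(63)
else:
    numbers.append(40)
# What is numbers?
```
[15, 40]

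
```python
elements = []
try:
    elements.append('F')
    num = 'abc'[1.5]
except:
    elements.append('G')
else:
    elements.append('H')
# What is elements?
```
['F', 'G']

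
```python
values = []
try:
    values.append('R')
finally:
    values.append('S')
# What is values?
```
['R', 'S']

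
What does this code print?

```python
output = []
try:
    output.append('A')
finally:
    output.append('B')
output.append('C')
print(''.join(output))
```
ABC

try/finally without except, no exception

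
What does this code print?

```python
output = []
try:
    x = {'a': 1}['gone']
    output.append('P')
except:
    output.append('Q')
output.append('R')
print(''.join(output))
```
QR

Exception raised in try, caught by bare except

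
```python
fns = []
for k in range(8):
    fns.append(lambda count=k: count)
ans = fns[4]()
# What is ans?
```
4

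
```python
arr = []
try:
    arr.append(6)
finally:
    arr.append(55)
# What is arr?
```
[6, 55]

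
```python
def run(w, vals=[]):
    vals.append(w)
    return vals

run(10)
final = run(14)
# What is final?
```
[10, 14]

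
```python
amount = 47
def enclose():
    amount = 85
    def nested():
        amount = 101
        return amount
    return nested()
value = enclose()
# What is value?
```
101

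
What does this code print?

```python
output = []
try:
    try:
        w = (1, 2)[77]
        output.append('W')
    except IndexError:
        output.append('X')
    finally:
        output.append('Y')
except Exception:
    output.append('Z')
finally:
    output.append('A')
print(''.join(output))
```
XYA

Both finally blocks run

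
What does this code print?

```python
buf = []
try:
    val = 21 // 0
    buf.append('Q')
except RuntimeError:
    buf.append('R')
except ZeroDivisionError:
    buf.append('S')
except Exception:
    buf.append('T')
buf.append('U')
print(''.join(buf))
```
SU

ZeroDivisionError matches before generic Exception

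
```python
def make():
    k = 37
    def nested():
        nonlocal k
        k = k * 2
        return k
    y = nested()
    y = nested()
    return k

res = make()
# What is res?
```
148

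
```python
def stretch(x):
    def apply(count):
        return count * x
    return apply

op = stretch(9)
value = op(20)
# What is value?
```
180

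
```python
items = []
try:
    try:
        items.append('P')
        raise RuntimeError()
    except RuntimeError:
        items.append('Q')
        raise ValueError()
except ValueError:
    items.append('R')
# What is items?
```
['P', 'Q', 'R']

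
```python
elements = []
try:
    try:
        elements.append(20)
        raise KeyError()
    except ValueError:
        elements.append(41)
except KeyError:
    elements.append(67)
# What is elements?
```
[20, 67]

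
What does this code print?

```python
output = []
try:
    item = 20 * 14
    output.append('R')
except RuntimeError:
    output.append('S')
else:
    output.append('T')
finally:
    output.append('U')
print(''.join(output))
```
RTU

else runs before finally when no exception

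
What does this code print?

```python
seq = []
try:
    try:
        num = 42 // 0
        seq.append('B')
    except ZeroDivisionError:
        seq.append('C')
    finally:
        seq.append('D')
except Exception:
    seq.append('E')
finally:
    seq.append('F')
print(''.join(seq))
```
CDF

Both finally blocks run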